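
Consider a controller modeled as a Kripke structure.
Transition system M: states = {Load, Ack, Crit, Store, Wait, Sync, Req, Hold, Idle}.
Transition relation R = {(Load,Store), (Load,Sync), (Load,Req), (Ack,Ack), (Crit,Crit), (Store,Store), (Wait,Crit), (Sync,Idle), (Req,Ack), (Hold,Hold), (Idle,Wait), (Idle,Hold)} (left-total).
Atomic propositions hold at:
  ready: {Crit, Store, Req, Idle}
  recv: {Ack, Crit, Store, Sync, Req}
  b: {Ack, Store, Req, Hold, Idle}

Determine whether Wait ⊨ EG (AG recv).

AG recv: greatest fixpoint, start Z0 = {Ack, Crit, Store, Sync, Req}, keep only states in Sat with every successor in Z. Z1 = {Ack, Crit, Store, Req}; fixed.
Sat(AG recv) = {Ack, Crit, Store, Req}
EG (AG recv): greatest fixpoint, start Z0 = {Ack, Crit, Store, Req}, keep only states in Sat with some successor in Z. Already a fixed point.
Sat(EG (AG recv)) = {Ack, Crit, Store, Req}
Wait ∉ Sat(EG (AG recv)) = {Ack, Crit, Store, Req}, so the formula does not hold at Wait.

No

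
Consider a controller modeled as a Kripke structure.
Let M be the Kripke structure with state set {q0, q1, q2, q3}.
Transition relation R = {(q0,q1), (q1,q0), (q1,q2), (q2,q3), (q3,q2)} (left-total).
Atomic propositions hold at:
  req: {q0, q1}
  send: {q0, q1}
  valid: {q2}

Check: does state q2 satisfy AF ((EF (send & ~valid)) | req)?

Sat(~valid) = {q0, q1, q3}
Sat(send & ~valid) = {q0, q1}
EF (send & ~valid): least fixpoint, start Z0 = {q0, q1}, add states with some successor in Z. Already a fixed point.
Sat(EF (send & ~valid)) = {q0, q1}
Sat((EF (send & ~valid)) | req) = {q0, q1}
AF ((EF (send & ~valid)) | req): least fixpoint, start Z0 = {q0, q1}, add states with every successor in Z. Already a fixed point.
Sat(AF ((EF (send & ~valid)) | req)) = {q0, q1}
q2 ∉ Sat(AF ((EF (send & ~valid)) | req)) = {q0, q1}, so the formula does not hold at q2.

No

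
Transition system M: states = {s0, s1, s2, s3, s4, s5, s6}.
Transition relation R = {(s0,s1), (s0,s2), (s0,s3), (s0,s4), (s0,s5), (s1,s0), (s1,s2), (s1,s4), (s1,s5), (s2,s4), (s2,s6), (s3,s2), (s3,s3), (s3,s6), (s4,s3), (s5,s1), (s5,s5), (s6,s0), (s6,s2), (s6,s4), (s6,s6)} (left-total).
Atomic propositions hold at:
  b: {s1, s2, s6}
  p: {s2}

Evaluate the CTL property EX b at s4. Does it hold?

Sat(EX b) = {s : some successor in {s1, s2, s6}} = {s0, s1, s2, s3, s5, s6}
s4 ∉ Sat(EX b) = {s0, s1, s2, s3, s5, s6}, so the formula does not hold at s4.

No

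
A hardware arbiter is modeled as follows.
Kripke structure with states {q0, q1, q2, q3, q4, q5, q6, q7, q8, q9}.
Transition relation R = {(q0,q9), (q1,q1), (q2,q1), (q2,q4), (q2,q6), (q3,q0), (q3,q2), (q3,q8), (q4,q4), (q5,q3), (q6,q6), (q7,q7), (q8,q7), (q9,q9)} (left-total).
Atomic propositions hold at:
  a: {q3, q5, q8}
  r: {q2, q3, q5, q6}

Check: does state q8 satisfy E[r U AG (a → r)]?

No

Sat(a → r) = {q0, q1, q2, q3, q4, q5, q6, q7, q9}
AG (a → r): greatest fixpoint, start Z0 = {q0, q1, q2, q3, q4, q5, q6, q7, q9}, keep only states in Sat with every successor in Z. Z1 = {q0, q1, q2, q4, q5, q6, q7, q9}; Z2 = {q0, q1, q2, q4, q6, q7, q9}; fixed.
Sat(AG (a → r)) = {q0, q1, q2, q4, q6, q7, q9}
E[r U AG (a → r)]: least fixpoint, start Z0 = Sat(AG (a → r)) = {q0, q1, q2, q4, q6, q7, q9}, add states in Sat(r) with some successor in Z. Z1 = {q0, q1, q2, q3, q4, q6, q7, q9}; Z2 = {q0, q1, q2, q3, q4, q5, q6, q7, q9}; fixed.
Sat(E[r U AG (a → r)]) = {q0, q1, q2, q3, q4, q5, q6, q7, q9}
q8 ∉ Sat(E[r U AG (a → r)]) = {q0, q1, q2, q3, q4, q5, q6, q7, q9}, so the formula does not hold at q8.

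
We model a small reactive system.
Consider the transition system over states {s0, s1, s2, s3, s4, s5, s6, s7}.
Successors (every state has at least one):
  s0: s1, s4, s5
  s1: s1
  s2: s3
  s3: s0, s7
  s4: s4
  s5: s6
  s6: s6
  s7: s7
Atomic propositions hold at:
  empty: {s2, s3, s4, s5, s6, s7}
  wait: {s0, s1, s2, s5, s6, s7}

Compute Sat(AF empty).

AF empty: least fixpoint, start Z0 = {s2, s3, s4, s5, s6, s7}, add states with every successor in Z. Already a fixed point.
Sat(AF empty) = {s2, s3, s4, s5, s6, s7}

{s2, s3, s4, s5, s6, s7}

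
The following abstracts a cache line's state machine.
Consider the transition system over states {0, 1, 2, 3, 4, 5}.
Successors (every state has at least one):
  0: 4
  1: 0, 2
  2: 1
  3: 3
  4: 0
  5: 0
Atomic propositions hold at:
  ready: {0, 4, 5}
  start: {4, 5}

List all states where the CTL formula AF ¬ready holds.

Sat(¬ready) = {1, 2, 3}
AF ¬ready: least fixpoint, start Z0 = {1, 2, 3}, add states with every successor in Z. Already a fixed point.
Sat(AF ¬ready) = {1, 2, 3}

{1, 2, 3}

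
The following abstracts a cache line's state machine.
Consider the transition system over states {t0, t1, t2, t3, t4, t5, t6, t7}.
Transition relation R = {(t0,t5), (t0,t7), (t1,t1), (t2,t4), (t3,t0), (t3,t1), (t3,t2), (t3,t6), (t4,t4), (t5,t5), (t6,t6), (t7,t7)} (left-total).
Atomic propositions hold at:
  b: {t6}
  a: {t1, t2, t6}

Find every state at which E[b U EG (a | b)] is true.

{t1, t6}

Sat(a | b) = {t1, t2, t6}
EG (a | b): greatest fixpoint, start Z0 = {t1, t2, t6}, keep only states in Sat with some successor in Z. Z1 = {t1, t6}; fixed.
Sat(EG (a | b)) = {t1, t6}
E[b U EG (a | b)]: least fixpoint, start Z0 = Sat(EG (a | b)) = {t1, t6}, add states in Sat(b) with some successor in Z. Already a fixed point.
Sat(E[b U EG (a | b)]) = {t1, t6}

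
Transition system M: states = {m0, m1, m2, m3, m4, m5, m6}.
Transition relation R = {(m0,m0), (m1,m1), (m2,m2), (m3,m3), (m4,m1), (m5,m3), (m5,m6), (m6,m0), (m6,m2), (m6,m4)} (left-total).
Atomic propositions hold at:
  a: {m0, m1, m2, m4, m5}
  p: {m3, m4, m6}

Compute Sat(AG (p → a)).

Sat(p → a) = {m0, m1, m2, m4, m5}
AG (p → a): greatest fixpoint, start Z0 = {m0, m1, m2, m4, m5}, keep only states in Sat with every successor in Z. Z1 = {m0, m1, m2, m4}; fixed.
Sat(AG (p → a)) = {m0, m1, m2, m4}

{m0, m1, m2, m4}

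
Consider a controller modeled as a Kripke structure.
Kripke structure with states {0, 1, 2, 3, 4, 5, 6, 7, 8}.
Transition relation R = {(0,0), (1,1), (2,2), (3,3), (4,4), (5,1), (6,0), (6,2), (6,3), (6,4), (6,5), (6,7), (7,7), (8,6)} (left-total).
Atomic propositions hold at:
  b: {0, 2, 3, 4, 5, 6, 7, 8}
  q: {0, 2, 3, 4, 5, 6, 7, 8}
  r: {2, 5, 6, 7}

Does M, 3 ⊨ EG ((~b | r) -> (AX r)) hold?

Yes

Sat(~b) = {1}
Sat(~b | r) = {1, 2, 5, 6, 7}
Sat(AX r) = {s : every successor in {2, 5, 6, 7}} = {2, 7, 8}
Sat((~b | r) -> (AX r)) = {0, 2, 3, 4, 7, 8}
EG ((~b | r) -> (AX r)): greatest fixpoint, start Z0 = {0, 2, 3, 4, 7, 8}, keep only states in Sat with some successor in Z. Z1 = {0, 2, 3, 4, 7}; fixed.
Sat(EG ((~b | r) -> (AX r))) = {0, 2, 3, 4, 7}
3 ∈ Sat(EG ((~b | r) -> (AX r))) = {0, 2, 3, 4, 7}, so the formula holds at 3.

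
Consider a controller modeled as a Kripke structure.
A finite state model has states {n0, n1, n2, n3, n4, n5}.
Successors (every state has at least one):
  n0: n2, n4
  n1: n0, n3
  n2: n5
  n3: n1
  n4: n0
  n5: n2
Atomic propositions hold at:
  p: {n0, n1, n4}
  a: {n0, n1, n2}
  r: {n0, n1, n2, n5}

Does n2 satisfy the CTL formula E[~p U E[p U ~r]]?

Sat(~p) = {n2, n3, n5}
Sat(~r) = {n3, n4}
E[p U ~r]: least fixpoint, start Z0 = Sat(~r) = {n3, n4}, add states in Sat(p) with some successor in Z. Z1 = {n0, n1, n3, n4}; fixed.
Sat(E[p U ~r]) = {n0, n1, n3, n4}
E[~p U E[p U ~r]]: least fixpoint, start Z0 = Sat(E[p U ~r]) = {n0, n1, n3, n4}, add states in Sat(~p) with some successor in Z. Already a fixed point.
Sat(E[~p U E[p U ~r]]) = {n0, n1, n3, n4}
n2 ∉ Sat(E[~p U E[p U ~r]]) = {n0, n1, n3, n4}, so the formula does not hold at n2.

No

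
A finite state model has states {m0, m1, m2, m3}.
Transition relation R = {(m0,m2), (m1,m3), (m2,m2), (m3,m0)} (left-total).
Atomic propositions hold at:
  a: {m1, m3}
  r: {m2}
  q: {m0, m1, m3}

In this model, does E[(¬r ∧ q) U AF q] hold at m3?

Yes

Sat(¬r) = {m0, m1, m3}
Sat(¬r ∧ q) = {m0, m1, m3}
AF q: least fixpoint, start Z0 = {m0, m1, m3}, add states with every successor in Z. Already a fixed point.
Sat(AF q) = {m0, m1, m3}
E[(¬r ∧ q) U AF q]: least fixpoint, start Z0 = Sat(AF q) = {m0, m1, m3}, add states in Sat(¬r ∧ q) with some successor in Z. Already a fixed point.
Sat(E[(¬r ∧ q) U AF q]) = {m0, m1, m3}
m3 ∈ Sat(E[(¬r ∧ q) U AF q]) = {m0, m1, m3}, so the formula holds at m3.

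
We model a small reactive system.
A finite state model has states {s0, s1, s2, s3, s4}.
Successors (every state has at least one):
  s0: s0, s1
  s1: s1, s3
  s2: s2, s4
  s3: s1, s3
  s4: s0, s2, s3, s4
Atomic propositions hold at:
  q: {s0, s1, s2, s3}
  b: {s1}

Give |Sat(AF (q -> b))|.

Sat(q -> b) = {s1, s4}
AF (q -> b): least fixpoint, start Z0 = {s1, s4}, add states with every successor in Z. Already a fixed point.
Sat(AF (q -> b)) = {s1, s4}
|Sat(AF (q -> b))| = |{s1, s4}| = 2.

2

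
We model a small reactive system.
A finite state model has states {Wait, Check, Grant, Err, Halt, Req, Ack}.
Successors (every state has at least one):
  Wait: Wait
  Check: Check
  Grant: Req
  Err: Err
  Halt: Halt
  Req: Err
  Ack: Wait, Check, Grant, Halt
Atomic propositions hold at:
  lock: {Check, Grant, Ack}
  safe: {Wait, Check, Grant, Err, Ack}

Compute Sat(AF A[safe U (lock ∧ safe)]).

{Check, Grant, Ack}

Sat(lock ∧ safe) = {Check, Grant, Ack}
A[safe U (lock ∧ safe)]: least fixpoint, start Z0 = Sat((lock ∧ safe)) = {Check, Grant, Ack}, add states in Sat(safe) with every successor in Z. Already a fixed point.
Sat(A[safe U (lock ∧ safe)]) = {Check, Grant, Ack}
AF A[safe U (lock ∧ safe)]: least fixpoint, start Z0 = {Check, Grant, Ack}, add states with every successor in Z. Already a fixed point.
Sat(AF A[safe U (lock ∧ safe)]) = {Check, Grant, Ack}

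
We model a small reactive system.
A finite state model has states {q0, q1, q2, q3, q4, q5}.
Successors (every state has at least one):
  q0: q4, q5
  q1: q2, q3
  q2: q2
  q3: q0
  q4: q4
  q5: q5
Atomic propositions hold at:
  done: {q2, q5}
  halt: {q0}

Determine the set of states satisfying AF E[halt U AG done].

AG done: greatest fixpoint, start Z0 = {q2, q5}, keep only states in Sat with every successor in Z. Already a fixed point.
Sat(AG done) = {q2, q5}
E[halt U AG done]: least fixpoint, start Z0 = Sat(AG done) = {q2, q5}, add states in Sat(halt) with some successor in Z. Z1 = {q0, q2, q5}; fixed.
Sat(E[halt U AG done]) = {q0, q2, q5}
AF E[halt U AG done]: least fixpoint, start Z0 = {q0, q2, q5}, add states with every successor in Z. Z1 = {q0, q2, q3, q5}; Z2 = {q0, q1, q2, q3, q5}; fixed.
Sat(AF E[halt U AG done]) = {q0, q1, q2, q3, q5}

{q0, q1, q2, q3, q5}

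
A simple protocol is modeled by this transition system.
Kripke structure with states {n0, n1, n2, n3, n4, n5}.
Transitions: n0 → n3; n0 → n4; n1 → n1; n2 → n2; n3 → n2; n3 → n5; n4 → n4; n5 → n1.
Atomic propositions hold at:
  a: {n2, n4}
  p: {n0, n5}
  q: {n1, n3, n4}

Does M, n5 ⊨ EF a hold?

EF a: least fixpoint, start Z0 = {n2, n4}, add states with some successor in Z. Z1 = {n0, n2, n3, n4}; fixed.
Sat(EF a) = {n0, n2, n3, n4}
n5 ∉ Sat(EF a) = {n0, n2, n3, n4}, so the formula does not hold at n5.

No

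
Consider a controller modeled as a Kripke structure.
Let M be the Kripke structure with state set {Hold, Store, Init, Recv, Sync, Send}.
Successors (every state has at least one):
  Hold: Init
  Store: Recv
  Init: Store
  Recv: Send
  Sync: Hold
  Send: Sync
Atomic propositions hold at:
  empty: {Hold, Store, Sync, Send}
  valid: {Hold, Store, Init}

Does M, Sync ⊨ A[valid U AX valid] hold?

Yes

Sat(AX valid) = {s : every successor in {Hold, Store, Init}} = {Hold, Init, Sync}
A[valid U AX valid]: least fixpoint, start Z0 = Sat(AX valid) = {Hold, Init, Sync}, add states in Sat(valid) with every successor in Z. Already a fixed point.
Sat(A[valid U AX valid]) = {Hold, Init, Sync}
Sync ∈ Sat(A[valid U AX valid]) = {Hold, Init, Sync}, so the formula holds at Sync.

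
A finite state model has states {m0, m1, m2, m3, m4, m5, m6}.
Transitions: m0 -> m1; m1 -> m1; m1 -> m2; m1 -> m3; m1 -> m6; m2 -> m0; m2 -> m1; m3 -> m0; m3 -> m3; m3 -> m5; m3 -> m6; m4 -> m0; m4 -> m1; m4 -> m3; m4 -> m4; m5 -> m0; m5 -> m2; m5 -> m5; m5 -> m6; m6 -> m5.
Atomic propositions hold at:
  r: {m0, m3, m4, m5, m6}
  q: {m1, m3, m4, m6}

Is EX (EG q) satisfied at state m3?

Yes

EG q: greatest fixpoint, start Z0 = {m1, m3, m4, m6}, keep only states in Sat with some successor in Z. Z1 = {m1, m3, m4}; fixed.
Sat(EG q) = {m1, m3, m4}
Sat(EX (EG q)) = {s : some successor in {m1, m3, m4}} = {m0, m1, m2, m3, m4}
m3 ∈ Sat(EX (EG q)) = {m0, m1, m2, m3, m4}, so the formula holds at m3.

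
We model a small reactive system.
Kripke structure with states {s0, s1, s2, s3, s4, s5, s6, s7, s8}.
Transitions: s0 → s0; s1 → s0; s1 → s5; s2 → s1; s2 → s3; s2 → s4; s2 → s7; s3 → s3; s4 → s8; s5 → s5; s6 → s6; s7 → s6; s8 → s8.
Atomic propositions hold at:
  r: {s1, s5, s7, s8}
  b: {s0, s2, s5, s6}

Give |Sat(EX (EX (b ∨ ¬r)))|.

7

Sat(¬r) = {s0, s2, s3, s4, s6}
Sat(b ∨ ¬r) = {s0, s2, s3, s4, s5, s6}
Sat(EX (b ∨ ¬r)) = {s : some successor in {s0, s2, s3, s4, s5, s6}} = {s0, s1, s2, s3, s5, s6, s7}
Sat(EX (EX (b ∨ ¬r))) = {s : some successor in {s0, s1, s2, s3, s5, s6, s7}} = {s0, s1, s2, s3, s5, s6, s7}
|Sat(EX (EX (b ∨ ¬r)))| = |{s0, s1, s2, s3, s5, s6, s7}| = 7.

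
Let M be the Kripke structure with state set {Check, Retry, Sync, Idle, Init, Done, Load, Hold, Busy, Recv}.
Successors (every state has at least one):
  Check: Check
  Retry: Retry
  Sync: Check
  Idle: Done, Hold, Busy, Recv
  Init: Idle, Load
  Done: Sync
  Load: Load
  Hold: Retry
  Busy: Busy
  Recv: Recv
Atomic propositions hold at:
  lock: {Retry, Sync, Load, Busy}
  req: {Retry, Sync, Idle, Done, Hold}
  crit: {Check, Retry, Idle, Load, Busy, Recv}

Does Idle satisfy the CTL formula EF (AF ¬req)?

Sat(¬req) = {Check, Init, Load, Busy, Recv}
AF ¬req: least fixpoint, start Z0 = {Check, Init, Load, Busy, Recv}, add states with every successor in Z. Z1 = {Check, Sync, Init, Load, Busy, Recv}; Z2 = {Check, Sync, Init, Done, Load, Busy, Recv}; fixed.
Sat(AF ¬req) = {Check, Sync, Init, Done, Load, Busy, Recv}
EF (AF ¬req): least fixpoint, start Z0 = {Check, Sync, Init, Done, Load, Busy, Recv}, add states with some successor in Z. Z1 = {Check, Sync, Idle, Init, Done, Load, Busy, Recv}; fixed.
Sat(EF (AF ¬req)) = {Check, Sync, Idle, Init, Done, Load, Busy, Recv}
Idle ∈ Sat(EF (AF ¬req)) = {Check, Sync, Idle, Init, Done, Load, Busy, Recv}, so the formula holds at Idle.

Yes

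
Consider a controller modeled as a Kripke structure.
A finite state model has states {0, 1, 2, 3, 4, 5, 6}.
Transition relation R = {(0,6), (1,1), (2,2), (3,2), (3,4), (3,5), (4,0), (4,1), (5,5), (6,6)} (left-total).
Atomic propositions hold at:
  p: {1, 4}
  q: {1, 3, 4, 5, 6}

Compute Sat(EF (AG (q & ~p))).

{0, 3, 4, 5, 6}

Sat(~p) = {0, 2, 3, 5, 6}
Sat(q & ~p) = {3, 5, 6}
AG (q & ~p): greatest fixpoint, start Z0 = {3, 5, 6}, keep only states in Sat with every successor in Z. Z1 = {5, 6}; fixed.
Sat(AG (q & ~p)) = {5, 6}
EF (AG (q & ~p)): least fixpoint, start Z0 = {5, 6}, add states with some successor in Z. Z1 = {0, 3, 5, 6}; Z2 = {0, 3, 4, 5, 6}; fixed.
Sat(EF (AG (q & ~p))) = {0, 3, 4, 5, 6}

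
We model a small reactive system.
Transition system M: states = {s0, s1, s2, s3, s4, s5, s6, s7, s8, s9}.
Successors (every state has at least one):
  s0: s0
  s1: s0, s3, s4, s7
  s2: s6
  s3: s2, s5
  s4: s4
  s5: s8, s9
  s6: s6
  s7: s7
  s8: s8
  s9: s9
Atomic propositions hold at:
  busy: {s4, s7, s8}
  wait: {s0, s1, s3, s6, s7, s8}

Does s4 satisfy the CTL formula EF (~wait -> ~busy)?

No

Sat(~wait) = {s2, s4, s5, s9}
Sat(~busy) = {s0, s1, s2, s3, s5, s6, s9}
Sat(~wait -> ~busy) = {s0, s1, s2, s3, s5, s6, s7, s8, s9}
EF (~wait -> ~busy): least fixpoint, start Z0 = {s0, s1, s2, s3, s5, s6, s7, s8, s9}, add states with some successor in Z. Already a fixed point.
Sat(EF (~wait -> ~busy)) = {s0, s1, s2, s3, s5, s6, s7, s8, s9}
s4 ∉ Sat(EF (~wait -> ~busy)) = {s0, s1, s2, s3, s5, s6, s7, s8, s9}, so the formula does not hold at s4.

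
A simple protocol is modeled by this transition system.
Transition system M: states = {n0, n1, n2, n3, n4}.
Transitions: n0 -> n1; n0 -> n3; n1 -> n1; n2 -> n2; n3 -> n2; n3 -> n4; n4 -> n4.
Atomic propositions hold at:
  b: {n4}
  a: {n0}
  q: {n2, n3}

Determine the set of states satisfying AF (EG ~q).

Sat(~q) = {n0, n1, n4}
EG ~q: greatest fixpoint, start Z0 = {n0, n1, n4}, keep only states in Sat with some successor in Z. Already a fixed point.
Sat(EG ~q) = {n0, n1, n4}
AF (EG ~q): least fixpoint, start Z0 = {n0, n1, n4}, add states with every successor in Z. Already a fixed point.
Sat(AF (EG ~q)) = {n0, n1, n4}

{n0, n1, n4}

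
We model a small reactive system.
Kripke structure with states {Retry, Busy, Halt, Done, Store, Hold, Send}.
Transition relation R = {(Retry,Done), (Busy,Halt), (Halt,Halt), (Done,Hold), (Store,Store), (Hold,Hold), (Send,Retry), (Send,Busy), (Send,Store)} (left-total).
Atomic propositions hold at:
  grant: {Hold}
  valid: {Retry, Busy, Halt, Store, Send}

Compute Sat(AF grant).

{Retry, Done, Hold}

AF grant: least fixpoint, start Z0 = {Hold}, add states with every successor in Z. Z1 = {Done, Hold}; Z2 = {Retry, Done, Hold}; fixed.
Sat(AF grant) = {Retry, Done, Hold}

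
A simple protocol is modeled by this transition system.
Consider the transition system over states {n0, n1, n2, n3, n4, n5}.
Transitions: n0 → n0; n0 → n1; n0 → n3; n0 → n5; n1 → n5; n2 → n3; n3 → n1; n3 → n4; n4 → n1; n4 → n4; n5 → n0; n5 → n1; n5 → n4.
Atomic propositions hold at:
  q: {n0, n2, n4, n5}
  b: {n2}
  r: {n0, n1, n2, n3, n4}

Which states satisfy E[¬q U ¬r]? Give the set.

Sat(¬q) = {n1, n3}
Sat(¬r) = {n5}
E[¬q U ¬r]: least fixpoint, start Z0 = Sat(¬r) = {n5}, add states in Sat(¬q) with some successor in Z. Z1 = {n1, n5}; Z2 = {n1, n3, n5}; fixed.
Sat(E[¬q U ¬r]) = {n1, n3, n5}

{n1, n3, n5}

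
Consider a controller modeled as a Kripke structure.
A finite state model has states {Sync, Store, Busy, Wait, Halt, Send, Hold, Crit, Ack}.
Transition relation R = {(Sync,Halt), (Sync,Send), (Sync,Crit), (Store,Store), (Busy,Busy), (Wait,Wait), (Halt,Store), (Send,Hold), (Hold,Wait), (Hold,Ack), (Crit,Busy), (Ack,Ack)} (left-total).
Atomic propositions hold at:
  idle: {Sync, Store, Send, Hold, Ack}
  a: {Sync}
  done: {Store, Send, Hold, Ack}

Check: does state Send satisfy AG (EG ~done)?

Sat(~done) = {Sync, Busy, Wait, Halt, Crit}
EG ~done: greatest fixpoint, start Z0 = {Sync, Busy, Wait, Halt, Crit}, keep only states in Sat with some successor in Z. Z1 = {Sync, Busy, Wait, Crit}; fixed.
Sat(EG ~done) = {Sync, Busy, Wait, Crit}
AG (EG ~done): greatest fixpoint, start Z0 = {Sync, Busy, Wait, Crit}, keep only states in Sat with every successor in Z. Z1 = {Busy, Wait, Crit}; fixed.
Sat(AG (EG ~done)) = {Busy, Wait, Crit}
Send ∉ Sat(AG (EG ~done)) = {Busy, Wait, Crit}, so the formula does not hold at Send.

No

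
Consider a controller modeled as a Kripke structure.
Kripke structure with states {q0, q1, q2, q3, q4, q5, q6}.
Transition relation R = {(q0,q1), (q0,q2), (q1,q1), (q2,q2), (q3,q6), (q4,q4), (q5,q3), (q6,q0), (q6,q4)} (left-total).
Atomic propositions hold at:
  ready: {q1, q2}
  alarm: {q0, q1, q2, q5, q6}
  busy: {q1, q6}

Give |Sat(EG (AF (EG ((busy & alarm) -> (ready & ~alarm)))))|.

Sat(busy & alarm) = {q1, q6}
Sat(~alarm) = {q3, q4}
Sat(ready & ~alarm) = ∅
Sat((busy & alarm) -> (ready & ~alarm)) = {q0, q2, q3, q4, q5}
EG ((busy & alarm) -> (ready & ~alarm)): greatest fixpoint, start Z0 = {q0, q2, q3, q4, q5}, keep only states in Sat with some successor in Z. Z1 = {q0, q2, q4, q5}; Z2 = {q0, q2, q4}; fixed.
Sat(EG ((busy & alarm) -> (ready & ~alarm))) = {q0, q2, q4}
AF (EG ((busy & alarm) -> (ready & ~alarm))): least fixpoint, start Z0 = {q0, q2, q4}, add states with every successor in Z. Z1 = {q0, q2, q4, q6}; Z2 = {q0, q2, q3, q4, q6}; Z3 = {q0, q2, q3, q4, q5, q6}; fixed.
Sat(AF (EG ((busy & alarm) -> (ready & ~alarm)))) = {q0, q2, q3, q4, q5, q6}
EG (AF (EG ((busy & alarm) -> (ready & ~alarm)))): greatest fixpoint, start Z0 = {q0, q2, q3, q4, q5, q6}, keep only states in Sat with some successor in Z. Already a fixed point.
Sat(EG (AF (EG ((busy & alarm) -> (ready & ~alarm))))) = {q0, q2, q3, q4, q5, q6}
|Sat(EG (AF (EG ((busy & alarm) -> (ready & ~alarm)))))| = |{q0, q2, q3, q4, q5, q6}| = 6.

6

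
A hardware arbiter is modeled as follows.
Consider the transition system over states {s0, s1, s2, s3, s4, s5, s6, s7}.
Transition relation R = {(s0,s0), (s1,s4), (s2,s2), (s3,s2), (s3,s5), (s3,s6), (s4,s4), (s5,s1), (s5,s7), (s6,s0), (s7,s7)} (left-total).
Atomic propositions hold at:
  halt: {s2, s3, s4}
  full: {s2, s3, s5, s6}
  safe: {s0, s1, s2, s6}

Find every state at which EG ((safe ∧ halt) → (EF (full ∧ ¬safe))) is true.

{s0, s1, s3, s4, s5, s6, s7}

Sat(safe ∧ halt) = {s2}
Sat(¬safe) = {s3, s4, s5, s7}
Sat(full ∧ ¬safe) = {s3, s5}
EF (full ∧ ¬safe): least fixpoint, start Z0 = {s3, s5}, add states with some successor in Z. Already a fixed point.
Sat(EF (full ∧ ¬safe)) = {s3, s5}
Sat((safe ∧ halt) → (EF (full ∧ ¬safe))) = {s0, s1, s3, s4, s5, s6, s7}
EG ((safe ∧ halt) → (EF (full ∧ ¬safe))): greatest fixpoint, start Z0 = {s0, s1, s3, s4, s5, s6, s7}, keep only states in Sat with some successor in Z. Already a fixed point.
Sat(EG ((safe ∧ halt) → (EF (full ∧ ¬safe)))) = {s0, s1, s3, s4, s5, s6, s7}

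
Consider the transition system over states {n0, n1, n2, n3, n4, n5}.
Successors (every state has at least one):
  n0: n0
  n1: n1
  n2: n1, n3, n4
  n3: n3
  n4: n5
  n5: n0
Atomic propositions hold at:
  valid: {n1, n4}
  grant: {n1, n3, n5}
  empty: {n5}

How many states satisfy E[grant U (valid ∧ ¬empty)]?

Sat(¬empty) = {n0, n1, n2, n3, n4}
Sat(valid ∧ ¬empty) = {n1, n4}
E[grant U (valid ∧ ¬empty)]: least fixpoint, start Z0 = Sat((valid ∧ ¬empty)) = {n1, n4}, add states in Sat(grant) with some successor in Z. Already a fixed point.
Sat(E[grant U (valid ∧ ¬empty)]) = {n1, n4}
|Sat(E[grant U (valid ∧ ¬empty)])| = |{n1, n4}| = 2.

2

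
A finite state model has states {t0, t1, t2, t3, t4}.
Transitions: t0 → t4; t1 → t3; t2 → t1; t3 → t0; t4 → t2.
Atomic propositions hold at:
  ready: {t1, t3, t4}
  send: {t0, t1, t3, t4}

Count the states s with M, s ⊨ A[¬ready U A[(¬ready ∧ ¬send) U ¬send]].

Sat(¬ready) = {t0, t2}
Sat(¬send) = {t2}
Sat(¬ready ∧ ¬send) = {t2}
A[(¬ready ∧ ¬send) U ¬send]: least fixpoint, start Z0 = Sat(¬send) = {t2}, add states in Sat(¬ready ∧ ¬send) with every successor in Z. Already a fixed point.
Sat(A[(¬ready ∧ ¬send) U ¬send]) = {t2}
A[¬ready U A[(¬ready ∧ ¬send) U ¬send]]: least fixpoint, start Z0 = Sat(A[(¬ready ∧ ¬send) U ¬send]) = {t2}, add states in Sat(¬ready) with every successor in Z. Already a fixed point.
Sat(A[¬ready U A[(¬ready ∧ ¬send) U ¬send]]) = {t2}
|Sat(A[¬ready U A[(¬ready ∧ ¬send) U ¬send]])| = |{t2}| = 1.

1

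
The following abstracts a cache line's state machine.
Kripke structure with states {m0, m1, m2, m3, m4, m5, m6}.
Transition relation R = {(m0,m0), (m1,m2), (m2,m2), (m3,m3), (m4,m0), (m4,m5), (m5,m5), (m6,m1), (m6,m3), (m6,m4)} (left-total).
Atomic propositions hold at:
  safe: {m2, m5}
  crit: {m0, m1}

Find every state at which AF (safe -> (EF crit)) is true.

EF crit: least fixpoint, start Z0 = {m0, m1}, add states with some successor in Z. Z1 = {m0, m1, m4, m6}; fixed.
Sat(EF crit) = {m0, m1, m4, m6}
Sat(safe -> (EF crit)) = {m0, m1, m3, m4, m6}
AF (safe -> (EF crit)): least fixpoint, start Z0 = {m0, m1, m3, m4, m6}, add states with every successor in Z. Already a fixed point.
Sat(AF (safe -> (EF crit))) = {m0, m1, m3, m4, m6}

{m0, m1, m3, m4, m6}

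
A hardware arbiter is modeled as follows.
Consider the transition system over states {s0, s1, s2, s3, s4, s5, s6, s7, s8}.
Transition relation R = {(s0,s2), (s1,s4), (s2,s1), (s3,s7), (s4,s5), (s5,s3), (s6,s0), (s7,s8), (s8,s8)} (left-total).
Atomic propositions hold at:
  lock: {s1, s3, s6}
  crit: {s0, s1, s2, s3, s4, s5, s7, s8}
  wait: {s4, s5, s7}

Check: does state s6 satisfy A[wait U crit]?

A[wait U crit]: least fixpoint, start Z0 = Sat(crit) = {s0, s1, s2, s3, s4, s5, s7, s8}, add states in Sat(wait) with every successor in Z. Already a fixed point.
Sat(A[wait U crit]) = {s0, s1, s2, s3, s4, s5, s7, s8}
s6 ∉ Sat(A[wait U crit]) = {s0, s1, s2, s3, s4, s5, s7, s8}, so the formula does not hold at s6.

No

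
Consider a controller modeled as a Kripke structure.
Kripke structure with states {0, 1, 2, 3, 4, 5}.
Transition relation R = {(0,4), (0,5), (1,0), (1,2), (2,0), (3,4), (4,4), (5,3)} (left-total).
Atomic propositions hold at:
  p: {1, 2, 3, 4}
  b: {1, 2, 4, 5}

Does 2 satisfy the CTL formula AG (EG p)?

No

EG p: greatest fixpoint, start Z0 = {1, 2, 3, 4}, keep only states in Sat with some successor in Z. Z1 = {1, 3, 4}; Z2 = {3, 4}; fixed.
Sat(EG p) = {3, 4}
AG (EG p): greatest fixpoint, start Z0 = {3, 4}, keep only states in Sat with every successor in Z. Already a fixed point.
Sat(AG (EG p)) = {3, 4}
2 ∉ Sat(AG (EG p)) = {3, 4}, so the formula does not hold at 2.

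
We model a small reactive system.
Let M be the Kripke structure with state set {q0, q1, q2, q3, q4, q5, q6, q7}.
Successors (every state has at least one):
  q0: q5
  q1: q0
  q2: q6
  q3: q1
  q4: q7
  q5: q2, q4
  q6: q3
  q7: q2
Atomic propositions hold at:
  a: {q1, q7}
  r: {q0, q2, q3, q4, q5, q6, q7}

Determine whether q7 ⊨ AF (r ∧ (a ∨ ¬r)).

Sat(¬r) = {q1}
Sat(a ∨ ¬r) = {q1, q7}
Sat(r ∧ (a ∨ ¬r)) = {q7}
AF (r ∧ (a ∨ ¬r)): least fixpoint, start Z0 = {q7}, add states with every successor in Z. Z1 = {q4, q7}; fixed.
Sat(AF (r ∧ (a ∨ ¬r))) = {q4, q7}
q7 ∈ Sat(AF (r ∧ (a ∨ ¬r))) = {q4, q7}, so the formula holds at q7.

Yes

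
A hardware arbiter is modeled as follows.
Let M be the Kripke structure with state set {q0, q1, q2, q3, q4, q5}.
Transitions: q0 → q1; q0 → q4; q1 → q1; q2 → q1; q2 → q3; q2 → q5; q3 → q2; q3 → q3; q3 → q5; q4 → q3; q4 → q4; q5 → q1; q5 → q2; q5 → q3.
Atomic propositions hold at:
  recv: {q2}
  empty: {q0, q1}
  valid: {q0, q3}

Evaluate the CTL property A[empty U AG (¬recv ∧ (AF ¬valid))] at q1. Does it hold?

Sat(¬recv) = {q0, q1, q3, q4, q5}
Sat(¬valid) = {q1, q2, q4, q5}
AF ¬valid: least fixpoint, start Z0 = {q1, q2, q4, q5}, add states with every successor in Z. Z1 = {q0, q1, q2, q4, q5}; fixed.
Sat(AF ¬valid) = {q0, q1, q2, q4, q5}
Sat(¬recv ∧ (AF ¬valid)) = {q0, q1, q4, q5}
AG (¬recv ∧ (AF ¬valid)): greatest fixpoint, start Z0 = {q0, q1, q4, q5}, keep only states in Sat with every successor in Z. Z1 = {q0, q1}; Z2 = {q1}; fixed.
Sat(AG (¬recv ∧ (AF ¬valid))) = {q1}
A[empty U AG (¬recv ∧ (AF ¬valid))]: least fixpoint, start Z0 = Sat(AG (¬recv ∧ (AF ¬valid))) = {q1}, add states in Sat(empty) with every successor in Z. Already a fixed point.
Sat(A[empty U AG (¬recv ∧ (AF ¬valid))]) = {q1}
q1 ∈ Sat(A[empty U AG (¬recv ∧ (AF ¬valid))]) = {q1}, so the formula holds at q1.

Yes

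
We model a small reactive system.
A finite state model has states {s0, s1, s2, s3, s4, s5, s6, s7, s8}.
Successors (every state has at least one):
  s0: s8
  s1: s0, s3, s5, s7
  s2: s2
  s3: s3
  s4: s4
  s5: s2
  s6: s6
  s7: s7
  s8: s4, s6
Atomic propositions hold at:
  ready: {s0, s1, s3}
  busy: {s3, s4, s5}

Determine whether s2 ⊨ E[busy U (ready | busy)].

No

Sat(ready | busy) = {s0, s1, s3, s4, s5}
E[busy U (ready | busy)]: least fixpoint, start Z0 = Sat((ready | busy)) = {s0, s1, s3, s4, s5}, add states in Sat(busy) with some successor in Z. Already a fixed point.
Sat(E[busy U (ready | busy)]) = {s0, s1, s3, s4, s5}
s2 ∉ Sat(E[busy U (ready | busy)]) = {s0, s1, s3, s4, s5}, so the formula does not hold at s2.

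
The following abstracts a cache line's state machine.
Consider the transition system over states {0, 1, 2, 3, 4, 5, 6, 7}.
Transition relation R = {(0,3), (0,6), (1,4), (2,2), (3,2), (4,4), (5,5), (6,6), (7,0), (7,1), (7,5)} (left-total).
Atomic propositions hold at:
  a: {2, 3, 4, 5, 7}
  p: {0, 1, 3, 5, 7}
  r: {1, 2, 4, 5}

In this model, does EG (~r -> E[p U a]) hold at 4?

Yes

Sat(~r) = {0, 3, 6, 7}
E[p U a]: least fixpoint, start Z0 = Sat(a) = {2, 3, 4, 5, 7}, add states in Sat(p) with some successor in Z. Z1 = {0, 1, 2, 3, 4, 5, 7}; fixed.
Sat(E[p U a]) = {0, 1, 2, 3, 4, 5, 7}
Sat(~r -> E[p U a]) = {0, 1, 2, 3, 4, 5, 7}
EG (~r -> E[p U a]): greatest fixpoint, start Z0 = {0, 1, 2, 3, 4, 5, 7}, keep only states in Sat with some successor in Z. Already a fixed point.
Sat(EG (~r -> E[p U a])) = {0, 1, 2, 3, 4, 5, 7}
4 ∈ Sat(EG (~r -> E[p U a])) = {0, 1, 2, 3, 4, 5, 7}, so the formula holds at 4.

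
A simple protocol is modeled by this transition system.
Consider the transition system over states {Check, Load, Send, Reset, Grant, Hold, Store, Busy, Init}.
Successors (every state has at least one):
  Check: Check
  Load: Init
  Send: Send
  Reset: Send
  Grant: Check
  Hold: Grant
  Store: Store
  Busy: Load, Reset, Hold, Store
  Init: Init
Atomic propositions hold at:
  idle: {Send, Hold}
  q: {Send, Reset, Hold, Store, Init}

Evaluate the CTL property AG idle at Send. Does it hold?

Yes

AG idle: greatest fixpoint, start Z0 = {Send, Hold}, keep only states in Sat with every successor in Z. Z1 = {Send}; fixed.
Sat(AG idle) = {Send}
Send ∈ Sat(AG idle) = {Send}, so the formula holds at Send.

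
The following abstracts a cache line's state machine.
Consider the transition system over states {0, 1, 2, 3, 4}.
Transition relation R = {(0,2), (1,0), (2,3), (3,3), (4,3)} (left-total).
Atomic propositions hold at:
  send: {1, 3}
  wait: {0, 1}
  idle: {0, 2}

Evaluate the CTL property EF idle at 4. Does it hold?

EF idle: least fixpoint, start Z0 = {0, 2}, add states with some successor in Z. Z1 = {0, 1, 2}; fixed.
Sat(EF idle) = {0, 1, 2}
4 ∉ Sat(EF idle) = {0, 1, 2}, so the formula does not hold at 4.

No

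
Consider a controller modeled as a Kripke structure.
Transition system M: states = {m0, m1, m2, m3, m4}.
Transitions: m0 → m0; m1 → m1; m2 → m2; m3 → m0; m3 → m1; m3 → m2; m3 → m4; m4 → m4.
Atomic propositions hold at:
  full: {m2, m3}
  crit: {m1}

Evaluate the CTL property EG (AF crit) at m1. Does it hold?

AF crit: least fixpoint, start Z0 = {m1}, add states with every successor in Z. Already a fixed point.
Sat(AF crit) = {m1}
EG (AF crit): greatest fixpoint, start Z0 = {m1}, keep only states in Sat with some successor in Z. Already a fixed point.
Sat(EG (AF crit)) = {m1}
m1 ∈ Sat(EG (AF crit)) = {m1}, so the formula holds at m1.

Yes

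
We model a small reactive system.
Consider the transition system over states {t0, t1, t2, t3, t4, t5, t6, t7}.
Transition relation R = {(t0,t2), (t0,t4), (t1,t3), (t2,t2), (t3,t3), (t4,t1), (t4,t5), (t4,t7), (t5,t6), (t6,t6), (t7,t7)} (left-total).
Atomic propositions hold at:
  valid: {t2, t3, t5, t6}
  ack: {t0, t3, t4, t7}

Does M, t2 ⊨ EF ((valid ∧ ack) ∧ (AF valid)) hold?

No

Sat(valid ∧ ack) = {t3}
AF valid: least fixpoint, start Z0 = {t2, t3, t5, t6}, add states with every successor in Z. Z1 = {t1, t2, t3, t5, t6}; fixed.
Sat(AF valid) = {t1, t2, t3, t5, t6}
Sat((valid ∧ ack) ∧ (AF valid)) = {t3}
EF ((valid ∧ ack) ∧ (AF valid)): least fixpoint, start Z0 = {t3}, add states with some successor in Z. Z1 = {t1, t3}; Z2 = {t1, t3, t4}; Z3 = {t0, t1, t3, t4}; fixed.
Sat(EF ((valid ∧ ack) ∧ (AF valid))) = {t0, t1, t3, t4}
t2 ∉ Sat(EF ((valid ∧ ack) ∧ (AF valid))) = {t0, t1, t3, t4}, so the formula does not hold at t2.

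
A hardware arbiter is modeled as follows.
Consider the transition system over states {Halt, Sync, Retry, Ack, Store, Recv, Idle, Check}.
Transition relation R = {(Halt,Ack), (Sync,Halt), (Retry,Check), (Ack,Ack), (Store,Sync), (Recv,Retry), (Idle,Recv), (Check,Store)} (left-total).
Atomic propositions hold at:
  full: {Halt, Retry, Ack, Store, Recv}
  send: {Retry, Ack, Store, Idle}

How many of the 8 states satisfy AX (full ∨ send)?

Sat(full ∨ send) = {Halt, Retry, Ack, Store, Recv, Idle}
Sat(AX (full ∨ send)) = {s : every successor in {Halt, Retry, Ack, Store, Recv, Idle}} = {Halt, Sync, Ack, Recv, Idle, Check}
|Sat(AX (full ∨ send))| = |{Halt, Sync, Ack, Recv, Idle, Check}| = 6.

6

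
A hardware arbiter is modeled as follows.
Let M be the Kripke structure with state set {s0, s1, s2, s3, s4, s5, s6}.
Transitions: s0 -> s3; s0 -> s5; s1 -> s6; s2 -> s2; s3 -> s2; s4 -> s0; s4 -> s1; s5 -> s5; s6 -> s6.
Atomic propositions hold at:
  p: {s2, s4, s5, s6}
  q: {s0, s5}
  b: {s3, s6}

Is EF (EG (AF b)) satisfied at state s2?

AF b: least fixpoint, start Z0 = {s3, s6}, add states with every successor in Z. Z1 = {s1, s3, s6}; fixed.
Sat(AF b) = {s1, s3, s6}
EG (AF b): greatest fixpoint, start Z0 = {s1, s3, s6}, keep only states in Sat with some successor in Z. Z1 = {s1, s6}; fixed.
Sat(EG (AF b)) = {s1, s6}
EF (EG (AF b)): least fixpoint, start Z0 = {s1, s6}, add states with some successor in Z. Z1 = {s1, s4, s6}; fixed.
Sat(EF (EG (AF b))) = {s1, s4, s6}
s2 ∉ Sat(EF (EG (AF b))) = {s1, s4, s6}, so the formula does not hold at s2.

No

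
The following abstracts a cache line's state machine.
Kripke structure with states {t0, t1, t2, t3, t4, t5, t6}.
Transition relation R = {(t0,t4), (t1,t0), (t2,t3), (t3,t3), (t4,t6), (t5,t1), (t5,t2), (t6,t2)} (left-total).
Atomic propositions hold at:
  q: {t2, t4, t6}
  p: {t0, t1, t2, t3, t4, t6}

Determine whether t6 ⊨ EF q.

EF q: least fixpoint, start Z0 = {t2, t4, t6}, add states with some successor in Z. Z1 = {t0, t2, t4, t5, t6}; Z2 = {t0, t1, t2, t4, t5, t6}; fixed.
Sat(EF q) = {t0, t1, t2, t4, t5, t6}
t6 ∈ Sat(EF q) = {t0, t1, t2, t4, t5, t6}, so the formula holds at t6.

Yes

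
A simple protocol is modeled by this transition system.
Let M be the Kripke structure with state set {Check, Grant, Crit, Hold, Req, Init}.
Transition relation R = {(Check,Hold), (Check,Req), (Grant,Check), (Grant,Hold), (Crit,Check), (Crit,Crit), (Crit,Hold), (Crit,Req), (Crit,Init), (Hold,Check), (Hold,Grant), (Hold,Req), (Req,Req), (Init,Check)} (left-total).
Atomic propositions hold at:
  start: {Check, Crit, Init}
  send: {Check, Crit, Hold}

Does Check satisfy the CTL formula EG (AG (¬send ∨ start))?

Sat(¬send) = {Grant, Req, Init}
Sat(¬send ∨ start) = {Check, Grant, Crit, Req, Init}
AG (¬send ∨ start): greatest fixpoint, start Z0 = {Check, Grant, Crit, Req, Init}, keep only states in Sat with every successor in Z. Z1 = {Req, Init}; Z2 = {Req}; fixed.
Sat(AG (¬send ∨ start)) = {Req}
EG (AG (¬send ∨ start)): greatest fixpoint, start Z0 = {Req}, keep only states in Sat with some successor in Z. Already a fixed point.
Sat(EG (AG (¬send ∨ start))) = {Req}
Check ∉ Sat(EG (AG (¬send ∨ start))) = {Req}, so the formula does not hold at Check.

No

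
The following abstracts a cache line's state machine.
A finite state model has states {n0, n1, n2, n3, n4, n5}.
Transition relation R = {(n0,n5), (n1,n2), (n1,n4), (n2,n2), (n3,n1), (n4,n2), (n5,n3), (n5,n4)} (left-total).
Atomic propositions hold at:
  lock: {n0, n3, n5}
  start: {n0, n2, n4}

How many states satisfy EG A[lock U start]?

A[lock U start]: least fixpoint, start Z0 = Sat(start) = {n0, n2, n4}, add states in Sat(lock) with every successor in Z. Already a fixed point.
Sat(A[lock U start]) = {n0, n2, n4}
EG A[lock U start]: greatest fixpoint, start Z0 = {n0, n2, n4}, keep only states in Sat with some successor in Z. Z1 = {n2, n4}; fixed.
Sat(EG A[lock U start]) = {n2, n4}
|Sat(EG A[lock U start])| = |{n2, n4}| = 2.

2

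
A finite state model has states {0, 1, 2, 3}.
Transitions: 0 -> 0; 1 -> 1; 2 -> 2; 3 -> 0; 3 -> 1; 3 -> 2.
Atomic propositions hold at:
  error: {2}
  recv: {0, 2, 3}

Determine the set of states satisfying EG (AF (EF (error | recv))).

{0, 2, 3}

Sat(error | recv) = {0, 2, 3}
EF (error | recv): least fixpoint, start Z0 = {0, 2, 3}, add states with some successor in Z. Already a fixed point.
Sat(EF (error | recv)) = {0, 2, 3}
AF (EF (error | recv)): least fixpoint, start Z0 = {0, 2, 3}, add states with every successor in Z. Already a fixed point.
Sat(AF (EF (error | recv))) = {0, 2, 3}
EG (AF (EF (error | recv))): greatest fixpoint, start Z0 = {0, 2, 3}, keep only states in Sat with some successor in Z. Already a fixed point.
Sat(EG (AF (EF (error | recv)))) = {0, 2, 3}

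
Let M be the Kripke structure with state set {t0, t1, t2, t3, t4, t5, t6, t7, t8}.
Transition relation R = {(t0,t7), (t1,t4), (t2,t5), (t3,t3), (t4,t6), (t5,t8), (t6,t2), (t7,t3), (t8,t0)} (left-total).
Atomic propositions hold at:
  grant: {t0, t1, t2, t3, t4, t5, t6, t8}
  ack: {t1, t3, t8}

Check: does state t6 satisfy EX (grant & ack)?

No

Sat(grant & ack) = {t1, t3, t8}
Sat(EX (grant & ack)) = {s : some successor in {t1, t3, t8}} = {t3, t5, t7}
t6 ∉ Sat(EX (grant & ack)) = {t3, t5, t7}, so the formula does not hold at t6.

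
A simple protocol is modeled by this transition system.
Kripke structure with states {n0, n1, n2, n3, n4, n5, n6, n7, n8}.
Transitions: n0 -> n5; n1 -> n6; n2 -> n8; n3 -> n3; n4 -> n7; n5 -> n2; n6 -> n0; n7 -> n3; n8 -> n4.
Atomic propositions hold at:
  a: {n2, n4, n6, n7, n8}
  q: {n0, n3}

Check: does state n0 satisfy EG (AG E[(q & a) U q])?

No

Sat(q & a) = ∅
E[(q & a) U q]: least fixpoint, start Z0 = Sat(q) = {n0, n3}, add states in Sat(q & a) with some successor in Z. Already a fixed point.
Sat(E[(q & a) U q]) = {n0, n3}
AG E[(q & a) U q]: greatest fixpoint, start Z0 = {n0, n3}, keep only states in Sat with every successor in Z. Z1 = {n3}; fixed.
Sat(AG E[(q & a) U q]) = {n3}
EG (AG E[(q & a) U q]): greatest fixpoint, start Z0 = {n3}, keep only states in Sat with some successor in Z. Already a fixed point.
Sat(EG (AG E[(q & a) U q])) = {n3}
n0 ∉ Sat(EG (AG E[(q & a) U q])) = {n3}, so the formula does not hold at n0.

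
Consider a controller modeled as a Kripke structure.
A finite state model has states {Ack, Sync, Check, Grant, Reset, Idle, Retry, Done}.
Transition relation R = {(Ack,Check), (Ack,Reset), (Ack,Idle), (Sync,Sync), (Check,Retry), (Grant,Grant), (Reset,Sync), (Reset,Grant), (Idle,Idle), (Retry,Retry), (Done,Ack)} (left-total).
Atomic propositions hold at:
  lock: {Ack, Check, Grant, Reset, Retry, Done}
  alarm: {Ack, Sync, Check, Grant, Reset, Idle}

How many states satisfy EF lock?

EF lock: least fixpoint, start Z0 = {Ack, Check, Grant, Reset, Retry, Done}, add states with some successor in Z. Already a fixed point.
Sat(EF lock) = {Ack, Check, Grant, Reset, Retry, Done}
|Sat(EF lock)| = |{Ack, Check, Grant, Reset, Retry, Done}| = 6.

6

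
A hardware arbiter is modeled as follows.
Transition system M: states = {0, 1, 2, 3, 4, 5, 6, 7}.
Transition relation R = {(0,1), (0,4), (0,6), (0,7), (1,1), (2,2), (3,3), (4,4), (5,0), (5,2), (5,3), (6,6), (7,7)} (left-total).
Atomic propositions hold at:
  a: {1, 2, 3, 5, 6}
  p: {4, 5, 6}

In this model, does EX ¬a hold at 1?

No

Sat(¬a) = {0, 4, 7}
Sat(EX ¬a) = {s : some successor in {0, 4, 7}} = {0, 4, 5, 7}
1 ∉ Sat(EX ¬a) = {0, 4, 5, 7}, so the formula does not hold at 1.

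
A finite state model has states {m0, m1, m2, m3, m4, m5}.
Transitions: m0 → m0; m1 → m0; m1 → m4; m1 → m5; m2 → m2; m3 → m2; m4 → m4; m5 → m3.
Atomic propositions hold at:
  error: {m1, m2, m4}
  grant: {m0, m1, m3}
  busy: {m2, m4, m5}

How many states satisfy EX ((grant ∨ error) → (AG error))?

4

Sat(grant ∨ error) = {m0, m1, m2, m3, m4}
AG error: greatest fixpoint, start Z0 = {m1, m2, m4}, keep only states in Sat with every successor in Z. Z1 = {m2, m4}; fixed.
Sat(AG error) = {m2, m4}
Sat((grant ∨ error) → (AG error)) = {m2, m4, m5}
Sat(EX ((grant ∨ error) → (AG error))) = {s : some successor in {m2, m4, m5}} = {m1, m2, m3, m4}
|Sat(EX ((grant ∨ error) → (AG error)))| = |{m1, m2, m3, m4}| = 4.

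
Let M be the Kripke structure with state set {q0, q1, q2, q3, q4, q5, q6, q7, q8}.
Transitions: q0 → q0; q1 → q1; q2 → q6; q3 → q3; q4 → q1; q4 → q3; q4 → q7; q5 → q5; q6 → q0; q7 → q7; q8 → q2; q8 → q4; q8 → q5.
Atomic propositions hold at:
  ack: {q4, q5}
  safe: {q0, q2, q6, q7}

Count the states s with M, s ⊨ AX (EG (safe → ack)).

3

Sat(safe → ack) = {q1, q3, q4, q5, q8}
EG (safe → ack): greatest fixpoint, start Z0 = {q1, q3, q4, q5, q8}, keep only states in Sat with some successor in Z. Already a fixed point.
Sat(EG (safe → ack)) = {q1, q3, q4, q5, q8}
Sat(AX (EG (safe → ack))) = {s : every successor in {q1, q3, q4, q5, q8}} = {q1, q3, q5}
|Sat(AX (EG (safe → ack)))| = |{q1, q3, q5}| = 3.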